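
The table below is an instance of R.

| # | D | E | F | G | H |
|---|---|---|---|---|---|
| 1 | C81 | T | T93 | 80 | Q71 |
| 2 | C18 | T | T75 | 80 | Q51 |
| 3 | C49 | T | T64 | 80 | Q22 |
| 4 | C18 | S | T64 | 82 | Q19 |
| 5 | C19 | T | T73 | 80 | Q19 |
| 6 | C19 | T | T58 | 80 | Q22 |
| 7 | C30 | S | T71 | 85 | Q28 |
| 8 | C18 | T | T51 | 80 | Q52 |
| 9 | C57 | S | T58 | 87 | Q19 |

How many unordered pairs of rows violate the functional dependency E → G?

E=T: all 6 rows agree on G — 0 pairs.
E=S: violating pairs (4,7), (4,9), (7,9) — 3 pairs.

3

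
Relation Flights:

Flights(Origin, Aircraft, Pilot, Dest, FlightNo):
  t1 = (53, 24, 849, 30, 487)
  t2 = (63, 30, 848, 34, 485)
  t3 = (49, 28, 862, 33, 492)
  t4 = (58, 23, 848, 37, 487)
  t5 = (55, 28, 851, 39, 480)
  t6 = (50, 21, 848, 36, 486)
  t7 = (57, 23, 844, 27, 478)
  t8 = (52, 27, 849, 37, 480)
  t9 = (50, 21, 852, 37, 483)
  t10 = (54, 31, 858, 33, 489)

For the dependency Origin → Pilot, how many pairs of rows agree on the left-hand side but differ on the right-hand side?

1

Origin=50: violating pairs (6,9) — 1 pair.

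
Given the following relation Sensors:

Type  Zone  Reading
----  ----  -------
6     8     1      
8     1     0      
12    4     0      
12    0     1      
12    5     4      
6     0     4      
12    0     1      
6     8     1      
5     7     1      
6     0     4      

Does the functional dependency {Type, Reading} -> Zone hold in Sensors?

(Type=6, Reading=1): 2 rows → Zone = 8, 8 ✓
(Type=8, Reading=0): 1 row → Zone = 1 ✓
(Type=12, Reading=0): 1 row → Zone = 4 ✓
(Type=12, Reading=1): 2 rows → Zone = 0, 0 ✓
(Type=12, Reading=4): 1 row → Zone = 5 ✓
(Type=6, Reading=4): 2 rows → Zone = 0, 0 ✓
(Type=5, Reading=1): 1 row → Zone = 7 ✓
Every {Type, Reading} value is associated with a single Zone value, so {Type, Reading} -> Zone holds.

Yes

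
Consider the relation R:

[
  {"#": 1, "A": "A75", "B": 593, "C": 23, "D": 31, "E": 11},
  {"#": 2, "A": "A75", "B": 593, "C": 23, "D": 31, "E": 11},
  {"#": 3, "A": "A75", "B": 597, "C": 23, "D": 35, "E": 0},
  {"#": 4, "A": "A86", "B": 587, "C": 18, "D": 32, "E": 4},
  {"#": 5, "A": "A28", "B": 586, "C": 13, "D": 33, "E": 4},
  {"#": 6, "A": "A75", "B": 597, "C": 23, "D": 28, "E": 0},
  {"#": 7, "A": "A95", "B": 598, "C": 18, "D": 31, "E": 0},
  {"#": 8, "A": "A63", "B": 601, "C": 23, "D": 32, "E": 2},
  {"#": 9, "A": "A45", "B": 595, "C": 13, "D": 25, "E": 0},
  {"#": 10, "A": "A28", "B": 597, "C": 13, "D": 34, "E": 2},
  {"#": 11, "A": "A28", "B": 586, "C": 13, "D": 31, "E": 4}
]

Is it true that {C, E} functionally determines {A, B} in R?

Yes

(C=23, E=11): rows 1, 2 → {A,B} = (A75, 593), (A75, 593) ✓
(C=23, E=0): rows 3, 6 → {A,B} = (A75, 597), (A75, 597) ✓
(C=18, E=4): row 4 → {A,B} = (A86, 587) ✓
(C=13, E=4): rows 5, 11 → {A,B} = (A28, 586), (A28, 586) ✓
(C=18, E=0): row 7 → {A,B} = (A95, 598) ✓
(C=23, E=2): row 8 → {A,B} = (A63, 601) ✓
(C=13, E=0): row 9 → {A,B} = (A45, 595) ✓
(C=13, E=2): row 10 → {A,B} = (A28, 597) ✓
Every {C, E} value is associated with a single {A, B} value, so {C, E} -> {A, B} holds.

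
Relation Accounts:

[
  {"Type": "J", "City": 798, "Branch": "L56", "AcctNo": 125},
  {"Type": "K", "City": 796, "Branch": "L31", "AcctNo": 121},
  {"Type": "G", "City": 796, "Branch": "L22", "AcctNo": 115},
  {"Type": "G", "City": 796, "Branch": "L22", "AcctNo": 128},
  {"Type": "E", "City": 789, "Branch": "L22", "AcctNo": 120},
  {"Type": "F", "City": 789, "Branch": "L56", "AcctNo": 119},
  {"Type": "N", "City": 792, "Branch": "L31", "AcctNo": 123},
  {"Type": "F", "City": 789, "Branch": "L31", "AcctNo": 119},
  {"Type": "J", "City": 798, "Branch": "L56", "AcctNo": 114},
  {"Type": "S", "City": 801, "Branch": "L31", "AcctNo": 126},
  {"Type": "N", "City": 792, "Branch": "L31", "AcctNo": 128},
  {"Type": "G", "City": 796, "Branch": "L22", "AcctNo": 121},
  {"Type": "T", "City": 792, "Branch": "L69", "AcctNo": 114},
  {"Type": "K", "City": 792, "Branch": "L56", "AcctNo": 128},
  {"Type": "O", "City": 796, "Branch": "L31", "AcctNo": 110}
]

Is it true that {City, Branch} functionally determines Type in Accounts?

(City=798, Branch=L56): 2 rows → Type = J, J ✓
(City=796, Branch=L31): 2 rows → Type takes values {K, O} — violation
(City=796, Branch=L22): 3 rows → Type = G, G, G ✓
(City=789, Branch=L22): 1 row → Type = E ✓
(City=789, Branch=L56): 1 row → Type = F ✓
(City=792, Branch=L31): 2 rows → Type = N, N ✓
(City=789, Branch=L31): 1 row → Type = F ✓
(City=801, Branch=L31): 1 row → Type = S ✓
(City=792, Branch=L69): 1 row → Type = T ✓
(City=792, Branch=L56): 1 row → Type = K ✓
Two rows agree on {City, Branch} but differ on Type, so {City, Branch} -> Type does not hold.

No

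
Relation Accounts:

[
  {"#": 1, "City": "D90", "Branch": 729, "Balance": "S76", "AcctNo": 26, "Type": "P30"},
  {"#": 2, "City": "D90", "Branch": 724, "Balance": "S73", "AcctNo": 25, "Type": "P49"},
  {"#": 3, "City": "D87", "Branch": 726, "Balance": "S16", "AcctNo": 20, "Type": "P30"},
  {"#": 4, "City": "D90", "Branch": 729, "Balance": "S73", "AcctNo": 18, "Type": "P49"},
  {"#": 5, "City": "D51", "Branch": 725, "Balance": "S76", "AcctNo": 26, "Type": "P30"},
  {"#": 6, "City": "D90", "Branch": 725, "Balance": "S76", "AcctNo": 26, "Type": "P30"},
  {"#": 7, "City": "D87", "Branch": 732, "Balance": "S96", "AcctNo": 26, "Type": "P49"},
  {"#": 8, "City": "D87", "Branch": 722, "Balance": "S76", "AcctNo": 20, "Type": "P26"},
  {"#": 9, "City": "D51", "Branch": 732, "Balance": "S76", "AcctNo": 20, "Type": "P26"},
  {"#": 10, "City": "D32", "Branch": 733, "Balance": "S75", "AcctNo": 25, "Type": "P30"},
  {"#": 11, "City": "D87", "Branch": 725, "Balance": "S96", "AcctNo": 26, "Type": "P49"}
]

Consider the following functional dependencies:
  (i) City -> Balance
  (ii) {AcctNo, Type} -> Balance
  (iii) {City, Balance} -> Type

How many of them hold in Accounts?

1

(i) City -> Balance: City=D90: rows 1, 2, 4, 6 → Balance takes values {S76, S73} — violation; City=D87: rows 3, 7, 8, 11 → Balance takes values {S16, S96, S76} — violation — fails.
(ii) {AcctNo, Type} -> Balance: every LHS value maps to a single RHS value — holds.
(iii) {City, Balance} -> Type: (City=D51, Balance=S76): rows 5, 9 → Type takes values {P30, P26} — violation — fails.
1 of the 3 dependencies holds.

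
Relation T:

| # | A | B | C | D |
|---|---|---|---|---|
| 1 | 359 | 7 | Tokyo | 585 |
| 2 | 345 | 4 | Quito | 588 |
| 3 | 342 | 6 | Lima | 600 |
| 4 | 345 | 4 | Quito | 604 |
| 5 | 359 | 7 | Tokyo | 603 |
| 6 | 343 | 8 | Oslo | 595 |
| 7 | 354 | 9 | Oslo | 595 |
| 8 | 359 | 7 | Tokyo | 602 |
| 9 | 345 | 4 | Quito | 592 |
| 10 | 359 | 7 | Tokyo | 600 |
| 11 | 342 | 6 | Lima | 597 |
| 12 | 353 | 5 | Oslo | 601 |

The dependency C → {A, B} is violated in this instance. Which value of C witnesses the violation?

Oslo

C=Tokyo: rows 1, 5, 8, 10 → {A,B} = (359, 7), (359, 7), (359, 7), (359, 7) ✓
C=Quito: rows 2, 4, 9 → {A,B} = (345, 4), (345, 4), (345, 4) ✓
C=Lima: rows 3, 11 → {A,B} = (342, 6), (342, 6) ✓
C=Oslo: rows 6, 7, 12 → {A,B} takes values {(343, 8), (354, 9), (353, 5)} — violation
The only C value with inconsistent RHS is C=Oslo.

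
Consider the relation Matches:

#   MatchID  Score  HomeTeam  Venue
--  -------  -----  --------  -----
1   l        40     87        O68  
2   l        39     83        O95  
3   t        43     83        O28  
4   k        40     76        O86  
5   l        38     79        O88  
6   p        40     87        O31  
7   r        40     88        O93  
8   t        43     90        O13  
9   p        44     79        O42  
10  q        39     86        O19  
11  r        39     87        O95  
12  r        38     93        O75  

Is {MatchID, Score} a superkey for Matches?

No

Rows 3 and 8 have the same {MatchID, Score} value (MatchID=t, Score=43) but are distinct tuples, so {MatchID, Score} does not determine every attribute — not a superkey.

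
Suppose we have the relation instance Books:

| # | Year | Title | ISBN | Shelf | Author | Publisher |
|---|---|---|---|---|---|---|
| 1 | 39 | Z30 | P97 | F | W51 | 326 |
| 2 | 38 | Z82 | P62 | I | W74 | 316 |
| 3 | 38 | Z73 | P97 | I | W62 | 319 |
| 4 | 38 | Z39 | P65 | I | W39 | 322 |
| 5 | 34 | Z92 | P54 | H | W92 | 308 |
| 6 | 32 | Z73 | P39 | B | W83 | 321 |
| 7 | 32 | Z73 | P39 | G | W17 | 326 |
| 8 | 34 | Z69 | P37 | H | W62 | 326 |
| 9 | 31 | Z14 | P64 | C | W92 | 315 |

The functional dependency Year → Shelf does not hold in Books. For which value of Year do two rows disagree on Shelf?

32

Year=39: row 1 → Shelf = F ✓
Year=38: rows 2, 3, 4 → Shelf = I, I, I ✓
Year=34: rows 5, 8 → Shelf = H, H ✓
Year=32: rows 6, 7 → Shelf takes values {B, G} — violation
Year=31: row 9 → Shelf = C ✓
The only Year value with inconsistent Shelf is Year=32.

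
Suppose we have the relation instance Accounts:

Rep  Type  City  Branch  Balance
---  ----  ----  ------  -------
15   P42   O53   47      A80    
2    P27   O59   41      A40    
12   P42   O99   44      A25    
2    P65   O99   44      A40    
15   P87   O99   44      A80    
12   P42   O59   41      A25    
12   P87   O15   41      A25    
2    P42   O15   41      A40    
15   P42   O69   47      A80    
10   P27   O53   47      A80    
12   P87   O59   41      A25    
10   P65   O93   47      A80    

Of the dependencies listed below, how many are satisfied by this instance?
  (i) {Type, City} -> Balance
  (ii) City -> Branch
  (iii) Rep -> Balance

3

(i) {Type, City} -> Balance: every LHS value maps to a single RHS value — holds.
(ii) City -> Branch: every LHS value maps to a single RHS value — holds.
(iii) Rep -> Balance: every LHS value maps to a single RHS value — holds.
3 of the 3 dependencies hold.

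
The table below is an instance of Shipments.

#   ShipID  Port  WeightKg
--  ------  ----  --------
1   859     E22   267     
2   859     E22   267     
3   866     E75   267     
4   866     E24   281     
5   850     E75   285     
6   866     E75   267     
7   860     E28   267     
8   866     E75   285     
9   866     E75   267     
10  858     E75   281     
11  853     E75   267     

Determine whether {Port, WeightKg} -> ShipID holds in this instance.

No

(Port=E22, WeightKg=267): rows 1, 2 → ShipID = 859, 859 ✓
(Port=E75, WeightKg=267): rows 3, 6, 9, 11 → ShipID takes values {866, 853} — violation
(Port=E24, WeightKg=281): row 4 → ShipID = 866 ✓
(Port=E75, WeightKg=285): rows 5, 8 → ShipID takes values {850, 866} — violation
(Port=E28, WeightKg=267): row 7 → ShipID = 860 ✓
(Port=E75, WeightKg=281): row 10 → ShipID = 858 ✓
Two rows agree on {Port, WeightKg} but differ on ShipID, so {Port, WeightKg} -> ShipID does not hold.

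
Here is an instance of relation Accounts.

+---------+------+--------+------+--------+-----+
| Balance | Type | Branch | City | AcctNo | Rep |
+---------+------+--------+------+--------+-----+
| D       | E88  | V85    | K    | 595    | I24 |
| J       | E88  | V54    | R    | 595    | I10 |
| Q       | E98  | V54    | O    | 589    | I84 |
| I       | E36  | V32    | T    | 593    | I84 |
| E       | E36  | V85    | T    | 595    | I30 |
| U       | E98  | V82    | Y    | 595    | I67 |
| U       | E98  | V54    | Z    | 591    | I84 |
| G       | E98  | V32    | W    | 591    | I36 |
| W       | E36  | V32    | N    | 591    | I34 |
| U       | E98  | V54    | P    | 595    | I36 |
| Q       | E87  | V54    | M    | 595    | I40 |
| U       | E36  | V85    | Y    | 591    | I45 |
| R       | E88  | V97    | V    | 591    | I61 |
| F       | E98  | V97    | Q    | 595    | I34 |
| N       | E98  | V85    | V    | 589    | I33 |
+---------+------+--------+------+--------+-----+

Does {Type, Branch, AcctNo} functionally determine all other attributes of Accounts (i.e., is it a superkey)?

All 15 rows have distinct {Type, Branch, AcctNo} values, so {Type, Branch, AcctNo} → (all attributes) holds and {Type, Branch, AcctNo} is a superkey.

Yes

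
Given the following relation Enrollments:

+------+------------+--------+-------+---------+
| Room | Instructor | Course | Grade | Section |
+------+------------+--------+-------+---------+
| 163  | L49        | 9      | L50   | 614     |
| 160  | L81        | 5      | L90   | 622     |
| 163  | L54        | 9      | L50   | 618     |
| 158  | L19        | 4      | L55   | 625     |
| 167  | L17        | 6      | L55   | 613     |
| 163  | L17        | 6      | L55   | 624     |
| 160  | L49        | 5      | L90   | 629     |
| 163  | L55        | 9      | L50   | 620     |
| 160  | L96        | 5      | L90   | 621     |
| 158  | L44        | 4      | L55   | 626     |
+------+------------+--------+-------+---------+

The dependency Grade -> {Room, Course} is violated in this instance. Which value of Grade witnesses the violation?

Grade=L50: 3 rows → {Room,Course} = (163, 9), (163, 9), (163, 9) ✓
Grade=L90: 3 rows → {Room,Course} = (160, 5), (160, 5), (160, 5) ✓
Grade=L55: 4 rows → {Room,Course} takes values {(158, 4), (167, 6), (163, 6)} — violation
The only Grade value with inconsistent RHS is Grade=L55.

L55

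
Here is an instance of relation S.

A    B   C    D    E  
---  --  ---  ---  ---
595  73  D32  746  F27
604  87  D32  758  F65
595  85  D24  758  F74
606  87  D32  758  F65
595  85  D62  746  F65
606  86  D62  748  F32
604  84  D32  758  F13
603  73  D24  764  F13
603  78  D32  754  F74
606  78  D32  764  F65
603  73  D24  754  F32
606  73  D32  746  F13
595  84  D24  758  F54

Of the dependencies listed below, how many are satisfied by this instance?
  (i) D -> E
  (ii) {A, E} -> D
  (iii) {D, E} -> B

(i) D -> E: D=746: 3 rows → E takes values {F27, F65, F13} — violation; D=758: 5 rows → E takes values {F65, F74, F13, F54} — violation; D=764: 2 rows → E takes values {F13, F65} — violation; D=754: 2 rows → E takes values {F74, F32} — violation — fails.
(ii) {A, E} -> D: (A=606, E=F65): 2 rows → D takes values {758, 764} — violation — fails.
(iii) {D, E} -> B: every LHS value maps to a single RHS value — holds.
1 of the 3 dependencies holds.

1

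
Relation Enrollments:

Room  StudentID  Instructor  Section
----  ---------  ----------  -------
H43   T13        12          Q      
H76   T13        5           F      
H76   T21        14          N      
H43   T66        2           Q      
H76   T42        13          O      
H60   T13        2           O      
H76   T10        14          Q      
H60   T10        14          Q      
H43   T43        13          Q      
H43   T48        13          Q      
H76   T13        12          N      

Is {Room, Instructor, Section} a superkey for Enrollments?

No

Two distinct rows share (Room=H43, Instructor=13, Section=Q), so {Room, Instructor, Section} does not determine every attribute — not a superkey.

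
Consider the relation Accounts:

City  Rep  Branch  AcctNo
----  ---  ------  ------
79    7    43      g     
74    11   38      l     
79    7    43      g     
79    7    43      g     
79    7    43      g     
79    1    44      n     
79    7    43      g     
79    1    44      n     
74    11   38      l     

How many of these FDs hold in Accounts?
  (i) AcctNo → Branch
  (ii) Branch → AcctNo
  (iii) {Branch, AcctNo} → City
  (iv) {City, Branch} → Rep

4

(i) AcctNo → Branch: every LHS value maps to a single RHS value — holds.
(ii) Branch → AcctNo: every LHS value maps to a single RHS value — holds.
(iii) {Branch, AcctNo} → City: every LHS value maps to a single RHS value — holds.
(iv) {City, Branch} → Rep: every LHS value maps to a single RHS value — holds.
4 of the 4 dependencies hold.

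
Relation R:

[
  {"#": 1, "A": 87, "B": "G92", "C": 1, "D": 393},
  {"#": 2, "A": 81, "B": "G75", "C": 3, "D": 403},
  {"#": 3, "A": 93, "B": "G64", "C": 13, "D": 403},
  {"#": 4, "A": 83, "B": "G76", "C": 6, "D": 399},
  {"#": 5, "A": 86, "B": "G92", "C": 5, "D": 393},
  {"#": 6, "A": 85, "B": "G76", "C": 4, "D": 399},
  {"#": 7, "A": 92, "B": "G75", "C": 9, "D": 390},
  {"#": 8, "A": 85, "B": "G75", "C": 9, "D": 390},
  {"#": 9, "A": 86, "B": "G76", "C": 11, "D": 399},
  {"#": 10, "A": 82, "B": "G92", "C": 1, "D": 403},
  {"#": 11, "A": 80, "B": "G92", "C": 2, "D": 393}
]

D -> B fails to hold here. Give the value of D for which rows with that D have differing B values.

D=393: rows 1, 5, 11 → B = G92, G92, G92 ✓
D=403: rows 2, 3, 10 → B takes values {G75, G64, G92} — violation
D=399: rows 4, 6, 9 → B = G76, G76, G76 ✓
D=390: rows 7, 8 → B = G75, G75 ✓
The only D value with inconsistent B is D=403.

403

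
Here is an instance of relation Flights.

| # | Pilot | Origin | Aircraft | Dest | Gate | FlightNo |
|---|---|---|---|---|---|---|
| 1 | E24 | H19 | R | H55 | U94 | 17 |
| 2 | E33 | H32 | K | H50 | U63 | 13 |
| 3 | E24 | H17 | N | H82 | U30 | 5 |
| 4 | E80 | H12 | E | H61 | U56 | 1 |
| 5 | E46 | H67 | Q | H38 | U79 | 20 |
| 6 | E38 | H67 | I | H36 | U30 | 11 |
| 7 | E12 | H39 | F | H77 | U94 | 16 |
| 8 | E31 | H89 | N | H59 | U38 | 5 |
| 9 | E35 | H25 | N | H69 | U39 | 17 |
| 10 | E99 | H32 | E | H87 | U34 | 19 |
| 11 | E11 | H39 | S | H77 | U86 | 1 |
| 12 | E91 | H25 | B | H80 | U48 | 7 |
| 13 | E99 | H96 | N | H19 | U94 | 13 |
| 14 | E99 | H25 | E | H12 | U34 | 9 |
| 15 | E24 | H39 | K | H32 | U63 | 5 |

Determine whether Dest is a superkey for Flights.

No

Rows 7 and 11 have the same Dest value Dest=H77 but are distinct tuples, so Dest does not determine every attribute — not a superkey.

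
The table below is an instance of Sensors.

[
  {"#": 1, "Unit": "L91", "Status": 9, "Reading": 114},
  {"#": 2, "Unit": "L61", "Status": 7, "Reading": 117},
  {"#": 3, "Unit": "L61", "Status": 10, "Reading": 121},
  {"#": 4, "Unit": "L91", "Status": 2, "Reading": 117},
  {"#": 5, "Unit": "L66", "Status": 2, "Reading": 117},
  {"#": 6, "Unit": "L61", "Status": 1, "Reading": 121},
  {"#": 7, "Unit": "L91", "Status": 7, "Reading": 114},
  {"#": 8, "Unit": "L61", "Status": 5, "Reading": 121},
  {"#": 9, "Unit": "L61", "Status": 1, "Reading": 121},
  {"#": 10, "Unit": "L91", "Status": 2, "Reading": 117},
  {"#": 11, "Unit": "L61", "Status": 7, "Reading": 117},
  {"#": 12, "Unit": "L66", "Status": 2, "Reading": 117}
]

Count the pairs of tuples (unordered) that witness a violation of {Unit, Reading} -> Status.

6

(Unit=L91, Reading=114): violating pairs (1,7) — 1 pair.
(Unit=L61, Reading=117): all 2 rows agree on Status — 0 pairs.
(Unit=L61, Reading=121): violating pairs (3,6), (3,8), (3,9), (6,8), (8,9) — 5 pairs.
(Unit=L91, Reading=117): all 2 rows agree on Status — 0 pairs.
(Unit=L66, Reading=117): all 2 rows agree on Status — 0 pairs.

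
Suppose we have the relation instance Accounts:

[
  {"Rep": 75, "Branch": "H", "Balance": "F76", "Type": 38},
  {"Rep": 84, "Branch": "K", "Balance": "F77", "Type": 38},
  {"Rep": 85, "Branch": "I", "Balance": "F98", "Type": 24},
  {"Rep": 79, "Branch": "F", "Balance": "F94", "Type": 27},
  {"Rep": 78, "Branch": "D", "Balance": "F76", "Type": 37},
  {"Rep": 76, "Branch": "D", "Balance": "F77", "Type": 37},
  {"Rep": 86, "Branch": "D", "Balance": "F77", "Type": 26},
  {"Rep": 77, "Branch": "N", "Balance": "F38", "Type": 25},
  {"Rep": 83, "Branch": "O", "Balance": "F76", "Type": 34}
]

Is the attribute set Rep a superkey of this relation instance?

Yes

All 9 rows have distinct Rep values, so Rep → (all attributes) holds and Rep is a superkey.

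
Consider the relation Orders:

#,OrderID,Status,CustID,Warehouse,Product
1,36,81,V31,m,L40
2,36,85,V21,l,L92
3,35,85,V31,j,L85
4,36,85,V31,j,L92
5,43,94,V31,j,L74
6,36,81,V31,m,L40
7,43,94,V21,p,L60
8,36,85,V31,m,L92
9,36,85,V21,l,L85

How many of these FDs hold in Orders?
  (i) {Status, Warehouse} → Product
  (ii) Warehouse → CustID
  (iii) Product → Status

2

(i) {Status, Warehouse} → Product: (Status=85, Warehouse=l): rows 2, 9 → Product takes values {L92, L85} — violation; (Status=85, Warehouse=j): rows 3, 4 → Product takes values {L85, L92} — violation — fails.
(ii) Warehouse → CustID: every LHS value maps to a single RHS value — holds.
(iii) Product → Status: every LHS value maps to a single RHS value — holds.
2 of the 3 dependencies hold.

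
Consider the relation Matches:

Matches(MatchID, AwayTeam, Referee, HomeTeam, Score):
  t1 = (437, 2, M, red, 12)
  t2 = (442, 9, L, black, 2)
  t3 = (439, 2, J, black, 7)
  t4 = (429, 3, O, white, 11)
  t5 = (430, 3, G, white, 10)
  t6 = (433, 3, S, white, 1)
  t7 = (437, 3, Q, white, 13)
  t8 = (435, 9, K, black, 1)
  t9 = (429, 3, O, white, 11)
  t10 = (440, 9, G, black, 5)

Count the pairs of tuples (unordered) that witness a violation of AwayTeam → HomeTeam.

AwayTeam=2: violating pairs (1,3) — 1 pair.
AwayTeam=9: all 3 rows agree on HomeTeam — 0 pairs.
AwayTeam=3: all 5 rows agree on HomeTeam — 0 pairs.

1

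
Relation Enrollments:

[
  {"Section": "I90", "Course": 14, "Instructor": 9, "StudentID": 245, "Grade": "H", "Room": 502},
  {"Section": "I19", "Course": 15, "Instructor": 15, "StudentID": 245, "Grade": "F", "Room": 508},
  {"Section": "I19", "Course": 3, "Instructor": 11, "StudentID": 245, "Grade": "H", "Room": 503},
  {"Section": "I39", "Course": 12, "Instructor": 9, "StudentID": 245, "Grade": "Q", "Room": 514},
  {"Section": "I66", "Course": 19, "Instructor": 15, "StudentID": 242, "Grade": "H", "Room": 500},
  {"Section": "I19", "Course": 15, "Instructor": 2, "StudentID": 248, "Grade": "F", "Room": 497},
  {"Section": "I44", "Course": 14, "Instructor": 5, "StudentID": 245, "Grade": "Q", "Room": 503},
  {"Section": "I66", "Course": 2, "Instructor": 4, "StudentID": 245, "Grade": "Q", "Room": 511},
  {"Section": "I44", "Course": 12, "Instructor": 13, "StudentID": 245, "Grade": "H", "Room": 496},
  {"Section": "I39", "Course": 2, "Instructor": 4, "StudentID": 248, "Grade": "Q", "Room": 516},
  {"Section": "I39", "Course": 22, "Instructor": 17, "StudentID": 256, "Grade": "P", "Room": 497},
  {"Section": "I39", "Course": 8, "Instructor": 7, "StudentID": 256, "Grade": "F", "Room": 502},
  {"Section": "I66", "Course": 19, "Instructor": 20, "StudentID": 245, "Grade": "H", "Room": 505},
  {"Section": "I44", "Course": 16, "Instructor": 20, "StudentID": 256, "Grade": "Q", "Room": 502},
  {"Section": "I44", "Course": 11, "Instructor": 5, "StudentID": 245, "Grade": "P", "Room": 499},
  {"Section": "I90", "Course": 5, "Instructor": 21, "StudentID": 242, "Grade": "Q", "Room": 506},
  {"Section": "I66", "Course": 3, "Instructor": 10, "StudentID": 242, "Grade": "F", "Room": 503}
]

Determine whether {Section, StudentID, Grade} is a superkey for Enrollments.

Yes

All 17 rows have distinct {Section, StudentID, Grade} values, so {Section, StudentID, Grade} → (all attributes) holds and {Section, StudentID, Grade} is a superkey.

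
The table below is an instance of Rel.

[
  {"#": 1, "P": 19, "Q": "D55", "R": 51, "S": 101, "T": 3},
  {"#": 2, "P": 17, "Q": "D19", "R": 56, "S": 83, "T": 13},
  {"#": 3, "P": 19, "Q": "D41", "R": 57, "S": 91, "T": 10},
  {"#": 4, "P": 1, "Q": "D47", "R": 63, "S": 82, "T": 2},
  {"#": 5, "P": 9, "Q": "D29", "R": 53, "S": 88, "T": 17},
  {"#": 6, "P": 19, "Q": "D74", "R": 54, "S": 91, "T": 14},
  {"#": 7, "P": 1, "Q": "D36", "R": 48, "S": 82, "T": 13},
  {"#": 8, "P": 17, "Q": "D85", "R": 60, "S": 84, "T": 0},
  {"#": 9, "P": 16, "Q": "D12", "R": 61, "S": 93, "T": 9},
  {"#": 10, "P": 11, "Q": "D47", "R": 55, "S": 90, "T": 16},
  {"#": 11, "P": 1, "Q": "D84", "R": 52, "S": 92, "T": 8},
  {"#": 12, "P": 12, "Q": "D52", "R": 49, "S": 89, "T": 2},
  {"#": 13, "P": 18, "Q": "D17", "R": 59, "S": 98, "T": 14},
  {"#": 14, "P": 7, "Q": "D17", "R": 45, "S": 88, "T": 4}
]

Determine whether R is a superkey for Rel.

Yes

All 14 rows have distinct R values, so R → (all attributes) holds and R is a superkey.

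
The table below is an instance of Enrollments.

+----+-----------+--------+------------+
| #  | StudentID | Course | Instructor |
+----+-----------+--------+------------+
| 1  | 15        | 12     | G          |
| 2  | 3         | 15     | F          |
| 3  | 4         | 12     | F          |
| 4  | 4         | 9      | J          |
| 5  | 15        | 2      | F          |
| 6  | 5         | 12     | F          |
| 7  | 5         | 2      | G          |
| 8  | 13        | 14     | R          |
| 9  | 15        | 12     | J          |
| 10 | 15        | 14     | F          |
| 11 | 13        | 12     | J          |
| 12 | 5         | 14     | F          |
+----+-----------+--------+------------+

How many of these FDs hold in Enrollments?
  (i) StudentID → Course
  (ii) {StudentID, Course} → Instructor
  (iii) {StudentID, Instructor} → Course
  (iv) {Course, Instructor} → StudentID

0

(i) StudentID → Course: StudentID=15: rows 1, 5, 9, 10 → Course takes values {12, 2, 14} — violation; StudentID=4: rows 3, 4 → Course takes values {12, 9} — violation; StudentID=5: rows 6, 7, 12 → Course takes values {12, 2, 14} — violation; StudentID=13: rows 8, 11 → Course takes values {14, 12} — violation — fails.
(ii) {StudentID, Course} → Instructor: (StudentID=15, Course=12): rows 1, 9 → Instructor takes values {G, J} — violation — fails.
(iii) {StudentID, Instructor} → Course: (StudentID=15, Instructor=F): rows 5, 10 → Course takes values {2, 14} — violation; (StudentID=5, Instructor=F): rows 6, 12 → Course takes values {12, 14} — violation — fails.
(iv) {Course, Instructor} → StudentID: (Course=12, Instructor=F): rows 3, 6 → StudentID takes values {4, 5} — violation; (Course=12, Instructor=J): rows 9, 11 → StudentID takes values {15, 13} — violation; (Course=14, Instructor=F): rows 10, 12 → StudentID takes values {15, 5} — violation — fails.
None of the 4 dependencies hold.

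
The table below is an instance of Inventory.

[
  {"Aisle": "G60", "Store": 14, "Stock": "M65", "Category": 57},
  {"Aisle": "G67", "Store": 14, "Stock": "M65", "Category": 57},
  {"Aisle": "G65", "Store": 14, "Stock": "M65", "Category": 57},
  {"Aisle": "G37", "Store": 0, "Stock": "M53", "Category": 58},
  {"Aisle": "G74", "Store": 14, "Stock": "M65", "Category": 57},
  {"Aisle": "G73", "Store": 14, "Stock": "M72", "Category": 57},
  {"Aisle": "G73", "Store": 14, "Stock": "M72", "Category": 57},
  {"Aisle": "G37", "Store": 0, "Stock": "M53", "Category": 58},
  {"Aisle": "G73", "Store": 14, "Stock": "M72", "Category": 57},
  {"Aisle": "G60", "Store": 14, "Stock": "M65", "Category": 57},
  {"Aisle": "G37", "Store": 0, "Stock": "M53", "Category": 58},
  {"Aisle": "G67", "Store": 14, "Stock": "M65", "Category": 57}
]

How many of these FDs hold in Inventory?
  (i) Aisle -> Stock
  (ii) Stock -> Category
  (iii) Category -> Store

(i) Aisle -> Stock: every LHS value maps to a single RHS value — holds.
(ii) Stock -> Category: every LHS value maps to a single RHS value — holds.
(iii) Category -> Store: every LHS value maps to a single RHS value — holds.
3 of the 3 dependencies hold.

3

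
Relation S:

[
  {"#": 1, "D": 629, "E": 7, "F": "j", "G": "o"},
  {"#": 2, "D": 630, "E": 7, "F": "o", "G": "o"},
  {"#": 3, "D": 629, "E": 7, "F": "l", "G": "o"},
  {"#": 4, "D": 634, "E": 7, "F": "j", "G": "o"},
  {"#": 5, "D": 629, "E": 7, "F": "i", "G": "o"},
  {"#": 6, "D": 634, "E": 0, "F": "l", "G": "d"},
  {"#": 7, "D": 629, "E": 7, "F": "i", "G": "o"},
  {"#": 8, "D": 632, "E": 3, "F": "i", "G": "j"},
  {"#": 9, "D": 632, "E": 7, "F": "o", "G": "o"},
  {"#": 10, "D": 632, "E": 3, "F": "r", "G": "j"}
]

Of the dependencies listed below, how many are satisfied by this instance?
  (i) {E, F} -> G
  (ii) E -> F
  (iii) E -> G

2

(i) {E, F} -> G: every LHS value maps to a single RHS value — holds.
(ii) E -> F: E=7: rows 1, 2, 3, 4, 5, 7, 9 → F takes values {j, o, l, i} — violation; E=3: rows 8, 10 → F takes values {i, r} — violation — fails.
(iii) E -> G: every LHS value maps to a single RHS value — holds.
2 of the 3 dependencies hold.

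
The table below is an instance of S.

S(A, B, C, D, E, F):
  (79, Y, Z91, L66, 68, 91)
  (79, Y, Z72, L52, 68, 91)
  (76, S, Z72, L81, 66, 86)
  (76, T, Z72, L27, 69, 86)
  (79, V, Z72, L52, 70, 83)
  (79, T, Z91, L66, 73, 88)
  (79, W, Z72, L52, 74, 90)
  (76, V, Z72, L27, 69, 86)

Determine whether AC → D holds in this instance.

(A=79, C=Z91): 2 rows → D = L66, L66 ✓
(A=79, C=Z72): 3 rows → D = L52, L52, L52 ✓
(A=76, C=Z72): 3 rows → D takes values {L81, L27} — violation
Two rows agree on AC but differ on D, so AC → D does not hold.

No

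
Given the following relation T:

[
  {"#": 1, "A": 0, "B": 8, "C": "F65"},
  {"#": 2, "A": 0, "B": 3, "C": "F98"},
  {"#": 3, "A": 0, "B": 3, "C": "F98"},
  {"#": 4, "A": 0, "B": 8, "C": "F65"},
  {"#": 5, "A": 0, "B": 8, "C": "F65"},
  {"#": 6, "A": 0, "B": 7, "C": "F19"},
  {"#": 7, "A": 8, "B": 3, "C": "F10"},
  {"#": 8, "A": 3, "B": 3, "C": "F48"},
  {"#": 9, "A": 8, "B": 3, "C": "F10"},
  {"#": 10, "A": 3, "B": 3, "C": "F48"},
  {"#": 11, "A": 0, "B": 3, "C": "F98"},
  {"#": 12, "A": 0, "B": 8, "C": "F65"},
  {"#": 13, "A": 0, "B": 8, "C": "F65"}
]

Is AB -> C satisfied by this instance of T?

Yes

(A=0, B=8): rows 1, 4, 5, 12, 13 → C = F65, F65, F65, F65, F65 ✓
(A=0, B=3): rows 2, 3, 11 → C = F98, F98, F98 ✓
(A=0, B=7): row 6 → C = F19 ✓
(A=8, B=3): rows 7, 9 → C = F10, F10 ✓
(A=3, B=3): rows 8, 10 → C = F48, F48 ✓
Every AB value is associated with a single C value, so AB -> C holds.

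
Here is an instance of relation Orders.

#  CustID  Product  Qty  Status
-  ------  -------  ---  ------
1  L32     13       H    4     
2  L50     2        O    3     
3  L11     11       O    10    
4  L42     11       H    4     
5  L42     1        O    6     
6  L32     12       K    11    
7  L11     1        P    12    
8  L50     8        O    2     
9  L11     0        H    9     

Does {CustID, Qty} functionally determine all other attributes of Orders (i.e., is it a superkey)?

Rows 2 and 8 have the same {CustID, Qty} value (CustID=L50, Qty=O) but are distinct tuples, so {CustID, Qty} does not determine every attribute — not a superkey.

No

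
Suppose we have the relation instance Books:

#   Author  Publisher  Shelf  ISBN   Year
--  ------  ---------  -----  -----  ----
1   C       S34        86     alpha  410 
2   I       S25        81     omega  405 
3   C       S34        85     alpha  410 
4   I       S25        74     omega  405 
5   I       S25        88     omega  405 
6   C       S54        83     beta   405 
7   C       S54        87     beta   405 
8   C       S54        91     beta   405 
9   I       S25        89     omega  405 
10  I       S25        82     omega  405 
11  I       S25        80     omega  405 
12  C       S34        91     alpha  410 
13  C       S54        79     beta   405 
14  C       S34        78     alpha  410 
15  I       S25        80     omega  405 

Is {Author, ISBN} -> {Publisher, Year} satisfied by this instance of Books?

Yes

(Author=C, ISBN=alpha): rows 1, 3, 12, 14 → {Publisher,Year} = (S34, 410), (S34, 410), (S34, 410), (S34, 410) ✓
(Author=I, ISBN=omega): rows 2, 4, 5, 9, 10, 11, 15 → {Publisher,Year} = (S25, 405), (S25, 405), (S25, 405), (S25, 405), (S25, 405), (S25, 405), (S25, 405) ✓
(Author=C, ISBN=beta): rows 6, 7, 8, 13 → {Publisher,Year} = (S54, 405), (S54, 405), (S54, 405), (S54, 405) ✓
Every {Author, ISBN} value is associated with a single {Publisher, Year} value, so {Author, ISBN} -> {Publisher, Year} holds.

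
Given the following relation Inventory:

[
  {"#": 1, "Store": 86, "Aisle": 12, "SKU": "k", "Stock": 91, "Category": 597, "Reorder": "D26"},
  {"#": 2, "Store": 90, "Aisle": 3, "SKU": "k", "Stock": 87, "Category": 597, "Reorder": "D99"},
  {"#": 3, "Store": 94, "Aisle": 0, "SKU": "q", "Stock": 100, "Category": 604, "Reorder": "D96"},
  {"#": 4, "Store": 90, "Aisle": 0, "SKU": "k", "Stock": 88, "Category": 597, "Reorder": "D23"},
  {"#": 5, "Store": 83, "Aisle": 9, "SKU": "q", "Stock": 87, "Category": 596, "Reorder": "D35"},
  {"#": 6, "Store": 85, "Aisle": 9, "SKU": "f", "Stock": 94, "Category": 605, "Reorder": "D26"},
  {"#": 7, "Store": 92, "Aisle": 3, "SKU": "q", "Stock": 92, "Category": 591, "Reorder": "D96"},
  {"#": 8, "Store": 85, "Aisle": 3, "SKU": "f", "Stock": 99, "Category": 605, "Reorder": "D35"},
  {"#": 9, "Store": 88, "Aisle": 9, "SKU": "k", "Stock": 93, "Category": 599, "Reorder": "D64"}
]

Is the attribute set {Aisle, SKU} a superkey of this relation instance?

Yes

All 9 rows have distinct {Aisle, SKU} values, so {Aisle, SKU} → (all attributes) holds and {Aisle, SKU} is a superkey.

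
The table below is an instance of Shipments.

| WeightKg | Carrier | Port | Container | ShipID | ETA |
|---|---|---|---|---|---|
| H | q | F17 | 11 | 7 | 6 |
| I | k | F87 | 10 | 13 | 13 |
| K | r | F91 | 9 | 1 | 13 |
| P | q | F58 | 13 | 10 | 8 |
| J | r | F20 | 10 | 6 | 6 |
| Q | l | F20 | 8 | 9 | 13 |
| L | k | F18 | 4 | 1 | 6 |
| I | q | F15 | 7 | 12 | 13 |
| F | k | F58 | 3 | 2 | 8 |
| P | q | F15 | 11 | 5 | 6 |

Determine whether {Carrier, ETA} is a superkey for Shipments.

No

Two distinct rows share (Carrier=q, ETA=6), so {Carrier, ETA} does not determine every attribute — not a superkey.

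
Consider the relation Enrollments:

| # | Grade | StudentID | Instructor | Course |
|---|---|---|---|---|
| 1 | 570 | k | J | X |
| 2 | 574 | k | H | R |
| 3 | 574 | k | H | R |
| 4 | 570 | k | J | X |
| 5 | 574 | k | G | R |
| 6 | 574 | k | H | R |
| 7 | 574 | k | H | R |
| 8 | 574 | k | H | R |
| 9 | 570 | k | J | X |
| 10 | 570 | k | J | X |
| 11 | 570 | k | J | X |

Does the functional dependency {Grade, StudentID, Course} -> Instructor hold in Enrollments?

No

(Grade=570, StudentID=k, Course=X): rows 1, 4, 9, 10, 11 → Instructor = J, J, J, J, J ✓
(Grade=574, StudentID=k, Course=R): rows 2, 3, 5, 6, 7, 8 → Instructor takes values {H, G} — violation
Two rows agree on {Grade, StudentID, Course} but differ on Instructor, so {Grade, StudentID, Course} -> Instructor does not hold.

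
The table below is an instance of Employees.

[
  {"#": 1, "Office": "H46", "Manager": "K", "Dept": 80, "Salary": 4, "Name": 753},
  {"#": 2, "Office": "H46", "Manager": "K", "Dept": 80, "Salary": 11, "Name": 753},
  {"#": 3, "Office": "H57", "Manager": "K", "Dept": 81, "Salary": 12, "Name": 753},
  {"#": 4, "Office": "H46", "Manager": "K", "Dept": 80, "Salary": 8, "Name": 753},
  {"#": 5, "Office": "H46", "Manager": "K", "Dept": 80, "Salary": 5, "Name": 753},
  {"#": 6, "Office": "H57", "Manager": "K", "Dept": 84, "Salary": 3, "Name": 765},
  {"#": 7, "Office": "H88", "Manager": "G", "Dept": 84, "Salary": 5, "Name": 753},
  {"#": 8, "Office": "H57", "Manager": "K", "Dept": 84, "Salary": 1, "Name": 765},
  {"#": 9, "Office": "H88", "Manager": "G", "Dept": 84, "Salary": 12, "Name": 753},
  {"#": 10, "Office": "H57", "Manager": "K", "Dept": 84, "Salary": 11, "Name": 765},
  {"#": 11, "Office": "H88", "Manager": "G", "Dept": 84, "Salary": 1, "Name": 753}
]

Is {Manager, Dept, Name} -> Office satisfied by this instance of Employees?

Yes

(Manager=K, Dept=80, Name=753): rows 1, 2, 4, 5 → Office = H46, H46, H46, H46 ✓
(Manager=K, Dept=81, Name=753): row 3 → Office = H57 ✓
(Manager=K, Dept=84, Name=765): rows 6, 8, 10 → Office = H57, H57, H57 ✓
(Manager=G, Dept=84, Name=753): rows 7, 9, 11 → Office = H88, H88, H88 ✓
Every {Manager, Dept, Name} value is associated with a single Office value, so {Manager, Dept, Name} -> Office holds.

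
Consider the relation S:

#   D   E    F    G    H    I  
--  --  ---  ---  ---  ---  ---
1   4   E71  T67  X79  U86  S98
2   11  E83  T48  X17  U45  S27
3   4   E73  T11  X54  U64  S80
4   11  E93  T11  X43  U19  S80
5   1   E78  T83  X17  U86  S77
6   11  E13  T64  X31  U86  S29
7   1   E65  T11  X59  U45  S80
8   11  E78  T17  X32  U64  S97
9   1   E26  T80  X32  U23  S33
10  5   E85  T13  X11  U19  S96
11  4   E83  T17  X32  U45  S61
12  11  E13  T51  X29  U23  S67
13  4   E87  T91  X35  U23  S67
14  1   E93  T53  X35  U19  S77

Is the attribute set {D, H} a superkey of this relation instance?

Yes

All 14 rows have distinct {D, H} values, so {D, H} → (all attributes) holds and {D, H} is a superkey.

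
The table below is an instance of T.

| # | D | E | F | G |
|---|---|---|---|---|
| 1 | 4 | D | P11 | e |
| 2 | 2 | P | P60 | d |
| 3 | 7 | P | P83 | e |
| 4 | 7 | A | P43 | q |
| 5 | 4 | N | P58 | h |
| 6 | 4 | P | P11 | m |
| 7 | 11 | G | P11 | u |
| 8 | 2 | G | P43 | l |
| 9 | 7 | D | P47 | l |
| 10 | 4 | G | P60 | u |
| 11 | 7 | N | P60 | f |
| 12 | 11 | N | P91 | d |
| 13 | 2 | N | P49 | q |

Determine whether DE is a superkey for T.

Yes

All 13 rows have distinct DE values, so DE → (all attributes) holds and DE is a superkey.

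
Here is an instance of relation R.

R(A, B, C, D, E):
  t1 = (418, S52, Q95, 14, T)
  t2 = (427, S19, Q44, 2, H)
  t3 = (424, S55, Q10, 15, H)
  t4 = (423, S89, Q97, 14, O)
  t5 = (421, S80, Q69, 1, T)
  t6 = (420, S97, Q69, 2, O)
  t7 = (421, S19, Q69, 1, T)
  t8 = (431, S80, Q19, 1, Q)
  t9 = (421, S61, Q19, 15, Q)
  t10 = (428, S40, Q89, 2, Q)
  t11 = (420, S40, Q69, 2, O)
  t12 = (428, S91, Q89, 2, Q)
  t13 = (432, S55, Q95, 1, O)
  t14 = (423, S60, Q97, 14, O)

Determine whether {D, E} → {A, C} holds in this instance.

Yes

(D=14, E=T): row 1 → {A,C} = (418, Q95) ✓
(D=2, E=H): row 2 → {A,C} = (427, Q44) ✓
(D=15, E=H): row 3 → {A,C} = (424, Q10) ✓
(D=14, E=O): rows 4, 14 → {A,C} = (423, Q97), (423, Q97) ✓
(D=1, E=T): rows 5, 7 → {A,C} = (421, Q69), (421, Q69) ✓
(D=2, E=O): rows 6, 11 → {A,C} = (420, Q69), (420, Q69) ✓
(D=1, E=Q): row 8 → {A,C} = (431, Q19) ✓
(D=15, E=Q): row 9 → {A,C} = (421, Q19) ✓
(D=2, E=Q): rows 10, 12 → {A,C} = (428, Q89), (428, Q89) ✓
(D=1, E=O): row 13 → {A,C} = (432, Q95) ✓
Every {D, E} value is associated with a single {A, C} value, so {D, E} → {A, C} holds.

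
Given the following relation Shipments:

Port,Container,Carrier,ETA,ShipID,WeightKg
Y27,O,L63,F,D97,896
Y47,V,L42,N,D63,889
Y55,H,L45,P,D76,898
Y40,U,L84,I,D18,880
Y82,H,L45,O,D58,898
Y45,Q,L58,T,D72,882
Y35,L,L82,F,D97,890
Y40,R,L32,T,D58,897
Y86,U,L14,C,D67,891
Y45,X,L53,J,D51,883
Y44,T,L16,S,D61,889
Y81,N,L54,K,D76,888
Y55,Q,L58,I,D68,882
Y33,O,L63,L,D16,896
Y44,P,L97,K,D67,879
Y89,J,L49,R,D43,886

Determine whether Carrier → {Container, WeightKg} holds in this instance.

Carrier=L63: 2 rows → {Container,WeightKg} = (O, 896), (O, 896) ✓
Carrier=L42: 1 row → {Container,WeightKg} = (V, 889) ✓
Carrier=L45: 2 rows → {Container,WeightKg} = (H, 898), (H, 898) ✓
Carrier=L84: 1 row → {Container,WeightKg} = (U, 880) ✓
Carrier=L58: 2 rows → {Container,WeightKg} = (Q, 882), (Q, 882) ✓
Carrier=L82: 1 row → {Container,WeightKg} = (L, 890) ✓
Carrier=L32: 1 row → {Container,WeightKg} = (R, 897) ✓
Carrier=L14: 1 row → {Container,WeightKg} = (U, 891) ✓
Carrier=L53: 1 row → {Container,WeightKg} = (X, 883) ✓
Carrier=L16: 1 row → {Container,WeightKg} = (T, 889) ✓
Carrier=L54: 1 row → {Container,WeightKg} = (N, 888) ✓
Carrier=L97: 1 row → {Container,WeightKg} = (P, 879) ✓
Carrier=L49: 1 row → {Container,WeightKg} = (J, 886) ✓
Every Carrier value is associated with a single {Container, WeightKg} value, so Carrier → {Container, WeightKg} holds.

Yes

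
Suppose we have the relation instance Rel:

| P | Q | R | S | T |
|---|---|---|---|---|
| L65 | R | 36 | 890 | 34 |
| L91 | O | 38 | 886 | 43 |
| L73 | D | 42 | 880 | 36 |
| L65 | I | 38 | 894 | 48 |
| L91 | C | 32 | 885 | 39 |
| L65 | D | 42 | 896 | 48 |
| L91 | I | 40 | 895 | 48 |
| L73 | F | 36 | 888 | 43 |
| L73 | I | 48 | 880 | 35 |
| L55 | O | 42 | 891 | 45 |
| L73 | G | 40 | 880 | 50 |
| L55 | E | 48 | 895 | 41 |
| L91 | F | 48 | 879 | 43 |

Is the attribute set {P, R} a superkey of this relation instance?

All 13 rows have distinct {P, R} values, so {P, R} → (all attributes) holds and {P, R} is a superkey.

Yes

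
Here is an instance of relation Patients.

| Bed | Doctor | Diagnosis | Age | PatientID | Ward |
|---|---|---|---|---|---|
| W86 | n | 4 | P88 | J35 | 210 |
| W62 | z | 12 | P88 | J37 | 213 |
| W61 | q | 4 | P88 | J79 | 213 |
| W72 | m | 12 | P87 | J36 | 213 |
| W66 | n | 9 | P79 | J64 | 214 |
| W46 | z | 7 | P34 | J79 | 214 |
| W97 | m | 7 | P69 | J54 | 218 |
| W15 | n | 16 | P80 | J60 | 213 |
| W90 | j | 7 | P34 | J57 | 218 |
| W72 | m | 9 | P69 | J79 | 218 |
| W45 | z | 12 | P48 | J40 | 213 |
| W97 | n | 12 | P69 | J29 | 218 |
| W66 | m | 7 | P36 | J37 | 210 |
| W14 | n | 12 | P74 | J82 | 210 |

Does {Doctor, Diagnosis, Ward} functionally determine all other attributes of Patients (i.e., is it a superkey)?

Two distinct rows share (Doctor=z, Diagnosis=12, Ward=213), so {Doctor, Diagnosis, Ward} does not determine every attribute — not a superkey.

No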